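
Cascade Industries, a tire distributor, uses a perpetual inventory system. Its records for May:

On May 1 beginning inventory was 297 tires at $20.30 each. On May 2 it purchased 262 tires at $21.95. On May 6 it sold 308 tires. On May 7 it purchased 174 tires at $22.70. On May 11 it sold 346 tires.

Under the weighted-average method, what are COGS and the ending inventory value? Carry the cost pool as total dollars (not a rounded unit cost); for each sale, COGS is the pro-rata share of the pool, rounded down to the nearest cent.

After May 1: 297 on hand, pool $6,029.10 (≈ $20.3000 each)
After May 2: 559 on hand, pool $11,780.00 (≈ $21.0733 each)
May 6, sell 308: 308/559 × $11,780.00 → $6,490.59
After May 7: 425 on hand, pool $9,239.21 (≈ $21.7393 each)
May 11, sell 346: 346/425 × $9,239.21 → $7,521.80
Total COGS = $6,490.59 + $7,521.80 = $14,012.39
Ending inventory (cost pool remaining) = $1,717.41

COGS = $14,012.39; ending inventory = $1,717.41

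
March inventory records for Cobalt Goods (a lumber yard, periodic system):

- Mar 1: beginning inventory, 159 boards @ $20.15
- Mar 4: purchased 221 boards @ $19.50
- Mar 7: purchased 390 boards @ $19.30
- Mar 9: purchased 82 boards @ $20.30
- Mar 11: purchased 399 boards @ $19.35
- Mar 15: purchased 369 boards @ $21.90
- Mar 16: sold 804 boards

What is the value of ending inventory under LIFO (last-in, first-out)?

Mar 16, 804 sold [LIFO — newest first]: 369 @ $21.90 + 399 @ $19.35 + 36 @ $20.30 = $16,532.55
Ending inventory: 159 @ $20.15 + 221 @ $19.50 + 390 @ $19.30 + 46 @ $20.30 = $15,974.15

Ending inventory = $15,974.15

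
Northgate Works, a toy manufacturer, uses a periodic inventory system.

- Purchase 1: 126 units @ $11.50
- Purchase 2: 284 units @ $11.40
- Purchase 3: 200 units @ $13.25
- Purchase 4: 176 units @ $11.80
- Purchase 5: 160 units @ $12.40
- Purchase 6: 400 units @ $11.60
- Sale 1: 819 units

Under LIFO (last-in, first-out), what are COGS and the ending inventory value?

Sale 1 (819) [LIFO — newest first]: 400 @ $11.60 + 160 @ $12.40 + 176 @ $11.80 + 83 @ $13.25 = $9,800.55
Ending inventory: 126 @ $11.50 + 284 @ $11.40 + 117 @ $13.25 = $6,236.85

COGS = $9,800.55; ending inventory = $6,236.85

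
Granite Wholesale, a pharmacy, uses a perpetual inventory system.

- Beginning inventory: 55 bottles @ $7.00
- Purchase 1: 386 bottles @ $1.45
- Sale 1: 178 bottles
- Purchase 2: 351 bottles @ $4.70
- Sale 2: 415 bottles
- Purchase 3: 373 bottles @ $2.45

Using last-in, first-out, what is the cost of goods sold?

Sale 1 (178) [LIFO — newest first]: 178 @ $1.45 = $258.10
Sale 2 (415) [LIFO — newest first]: 351 @ $4.70 + 64 @ $1.45 = $1,742.50
Total COGS = $258.10 + $1,742.50 = $2,000.60
Ending inventory: 55 @ $7.00 + 144 @ $1.45 + 373 @ $2.45 = $1,507.65
Check: goods available $3,508.25 = COGS $2,000.60 + ending $1,507.65

COGS = $2,000.60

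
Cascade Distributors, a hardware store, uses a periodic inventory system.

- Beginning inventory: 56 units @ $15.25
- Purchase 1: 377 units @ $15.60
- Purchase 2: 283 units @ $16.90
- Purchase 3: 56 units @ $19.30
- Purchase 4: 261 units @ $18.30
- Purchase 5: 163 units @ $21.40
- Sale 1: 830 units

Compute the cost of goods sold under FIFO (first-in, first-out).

Sale 1 (830) [FIFO — oldest first]: 56 @ $15.25 + 377 @ $15.60 + 283 @ $16.90 + 56 @ $19.30 + 58 @ $18.30 = $13,660.10
Ending inventory: 203 @ $18.30 + 163 @ $21.40 = $7,203.10

COGS = $13,660.10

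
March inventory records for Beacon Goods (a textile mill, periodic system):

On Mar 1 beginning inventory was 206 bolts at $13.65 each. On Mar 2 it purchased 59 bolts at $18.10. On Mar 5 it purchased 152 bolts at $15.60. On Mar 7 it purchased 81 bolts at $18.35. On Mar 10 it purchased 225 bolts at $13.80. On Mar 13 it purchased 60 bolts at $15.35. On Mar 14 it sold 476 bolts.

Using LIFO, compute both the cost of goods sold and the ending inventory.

COGS = $7,228.35; ending inventory = $4,535.00

Mar 14, 476 sold [LIFO — newest first]: 60 @ $15.35 + 225 @ $13.80 + 81 @ $18.35 + 110 @ $15.60 = $7,228.35
Ending inventory: 206 @ $13.65 + 59 @ $18.10 + 42 @ $15.60 = $4,535.00
Check: goods available $11,763.35 = COGS $7,228.35 + ending $4,535.00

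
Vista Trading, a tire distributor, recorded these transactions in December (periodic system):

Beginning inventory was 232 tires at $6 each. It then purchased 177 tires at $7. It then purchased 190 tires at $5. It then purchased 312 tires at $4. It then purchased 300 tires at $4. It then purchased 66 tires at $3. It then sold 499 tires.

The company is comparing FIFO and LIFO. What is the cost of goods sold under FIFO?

COGS = $3,081

FIFO COGS: 232 @ $6 + 177 @ $7 + 90 @ $5 = $3,081
LIFO COGS: 66 @ $3 + 300 @ $4 + 133 @ $4 = $1,930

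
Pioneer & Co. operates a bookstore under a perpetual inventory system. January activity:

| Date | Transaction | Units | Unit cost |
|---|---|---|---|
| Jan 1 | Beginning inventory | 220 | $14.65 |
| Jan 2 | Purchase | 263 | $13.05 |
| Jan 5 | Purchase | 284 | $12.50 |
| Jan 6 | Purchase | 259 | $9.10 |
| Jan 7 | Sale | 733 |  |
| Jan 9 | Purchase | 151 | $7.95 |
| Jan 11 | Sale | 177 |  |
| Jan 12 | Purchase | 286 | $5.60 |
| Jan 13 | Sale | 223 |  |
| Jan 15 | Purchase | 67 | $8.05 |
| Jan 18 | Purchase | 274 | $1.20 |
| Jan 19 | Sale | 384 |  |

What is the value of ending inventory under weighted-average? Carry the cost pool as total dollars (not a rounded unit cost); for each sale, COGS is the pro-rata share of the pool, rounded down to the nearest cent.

After Jan 1: 220 on hand, pool $3,223.00 (≈ $14.6500 each)
After Jan 2: 483 on hand, pool $6,655.15 (≈ $13.7788 each)
After Jan 5: 767 on hand, pool $10,205.15 (≈ $13.3053 each)
After Jan 6: 1026 on hand, pool $12,562.05 (≈ $12.2437 each)
Jan 7, sell 733: 733/1026 × $12,562.05 → $8,974.64
After Jan 9: 444 on hand, pool $4,787.86 (≈ $10.7835 each)
Jan 11, sell 177: 177/444 × $4,787.86 → $1,908.67
After Jan 12: 553 on hand, pool $4,480.79 (≈ $8.1027 each)
Jan 13, sell 223: 223/553 × $4,480.79 → $1,806.90
After Jan 15: 397 on hand, pool $3,213.24 (≈ $8.0938 each)
After Jan 18: 671 on hand, pool $3,542.04 (≈ $5.2787 each)
Jan 19, sell 384: 384/671 × $3,542.04 → $2,027.03
Total COGS = $8,974.64 + $1,908.67 + $1,806.90 + $2,027.03 = $14,717.24
Ending inventory (cost pool remaining) = $1,515.01

Ending inventory = $1,515.01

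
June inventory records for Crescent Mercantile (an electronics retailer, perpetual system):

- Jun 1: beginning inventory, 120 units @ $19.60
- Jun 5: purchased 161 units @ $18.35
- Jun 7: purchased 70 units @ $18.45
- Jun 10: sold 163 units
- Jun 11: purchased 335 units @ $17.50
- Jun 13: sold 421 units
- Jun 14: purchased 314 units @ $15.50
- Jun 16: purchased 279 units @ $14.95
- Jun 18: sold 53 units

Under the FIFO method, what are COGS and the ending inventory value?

Jun 10, 163 sold [FIFO — oldest first]: 120 @ $19.60 + 43 @ $18.35 = $3,141.05
Jun 13, 421 sold [FIFO — oldest first]: 118 @ $18.35 + 70 @ $18.45 + 233 @ $17.50 = $7,534.30
Jun 18, 53 sold [FIFO — oldest first]: 53 @ $17.50 = $927.50
Total COGS = $3,141.05 + $7,534.30 + $927.50 = $11,602.85
Ending inventory: 49 @ $17.50 + 314 @ $15.50 + 279 @ $14.95 = $9,895.55

COGS = $11,602.85; ending inventory = $9,895.55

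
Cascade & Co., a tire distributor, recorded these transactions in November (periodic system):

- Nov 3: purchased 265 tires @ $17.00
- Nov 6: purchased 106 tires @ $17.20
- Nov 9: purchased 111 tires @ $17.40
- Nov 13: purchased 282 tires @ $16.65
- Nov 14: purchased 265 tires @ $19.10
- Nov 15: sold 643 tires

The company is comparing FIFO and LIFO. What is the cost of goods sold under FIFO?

FIFO COGS: 265 @ $17.00 + 106 @ $17.20 + 111 @ $17.40 + 161 @ $16.65 = $10,940.25
LIFO COGS: 265 @ $19.10 + 282 @ $16.65 + 96 @ $17.40 = $11,427.20

COGS = $10,940.25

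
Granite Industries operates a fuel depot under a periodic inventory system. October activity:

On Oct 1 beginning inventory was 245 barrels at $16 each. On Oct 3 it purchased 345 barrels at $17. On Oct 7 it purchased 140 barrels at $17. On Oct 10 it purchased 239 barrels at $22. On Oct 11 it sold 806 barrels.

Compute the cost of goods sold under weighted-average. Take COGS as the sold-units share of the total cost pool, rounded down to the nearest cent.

COGS = $14,492.19

Oct 11, sell 806: 806/969 × $17,423.00 → $14,492.19
Ending inventory (cost pool remaining) = $2,930.81
Check: goods available $17,423.00 = COGS $14,492.19 + ending $2,930.81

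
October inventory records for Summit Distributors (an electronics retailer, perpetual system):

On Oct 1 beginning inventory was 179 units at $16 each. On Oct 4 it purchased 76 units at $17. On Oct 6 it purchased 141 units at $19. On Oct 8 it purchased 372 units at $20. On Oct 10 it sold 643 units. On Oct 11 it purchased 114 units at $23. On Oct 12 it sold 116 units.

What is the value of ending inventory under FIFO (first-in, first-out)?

Ending inventory = $2,802

Oct 10, 643 sold [FIFO — oldest first]: 179 @ $16 + 76 @ $17 + 141 @ $19 + 247 @ $20 = $11,775
Oct 12, 116 sold [FIFO — oldest first]: 116 @ $20 = $2,320
Total COGS = $11,775 + $2,320 = $14,095
Ending inventory: 9 @ $20 + 114 @ $23 = $2,802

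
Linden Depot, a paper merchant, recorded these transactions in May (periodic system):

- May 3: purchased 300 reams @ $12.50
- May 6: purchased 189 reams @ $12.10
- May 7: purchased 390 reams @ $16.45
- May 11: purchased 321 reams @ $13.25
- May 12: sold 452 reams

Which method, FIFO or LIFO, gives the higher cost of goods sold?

LIFO

FIFO COGS: 300 @ $12.50 + 152 @ $12.10 = $5,589.20
LIFO COGS: 321 @ $13.25 + 131 @ $16.45 = $6,408.20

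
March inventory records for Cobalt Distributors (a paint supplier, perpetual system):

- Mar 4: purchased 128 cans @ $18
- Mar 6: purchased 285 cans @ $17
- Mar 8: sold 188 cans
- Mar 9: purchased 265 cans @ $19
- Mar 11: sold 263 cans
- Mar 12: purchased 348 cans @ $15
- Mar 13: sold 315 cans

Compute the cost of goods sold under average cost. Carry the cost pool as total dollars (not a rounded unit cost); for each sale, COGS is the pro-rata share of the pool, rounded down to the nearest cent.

After Mar 4: 128 on hand, pool $2,304.00 (≈ $18.0000 each)
After Mar 6: 413 on hand, pool $7,149.00 (≈ $17.3099 each)
Mar 8, sell 188: 188/413 × $7,149.00 → $3,254.26
After Mar 9: 490 on hand, pool $8,929.74 (≈ $18.2240 each)
Mar 11, sell 263: 263/490 × $8,929.74 → $4,792.90
After Mar 12: 575 on hand, pool $9,356.84 (≈ $16.2728 each)
Mar 13, sell 315: 315/575 × $9,356.84 → $5,125.92
Total COGS = $3,254.26 + $4,792.90 + $5,125.92 = $13,173.08
Ending inventory (cost pool remaining) = $4,230.92

COGS = $13,173.08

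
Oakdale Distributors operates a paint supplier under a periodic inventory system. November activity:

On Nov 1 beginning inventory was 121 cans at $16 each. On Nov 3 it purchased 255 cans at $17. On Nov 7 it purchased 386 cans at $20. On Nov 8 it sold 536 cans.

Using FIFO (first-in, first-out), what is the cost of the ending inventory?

Nov 8, 536 sold [FIFO — oldest first]: 121 @ $16 + 255 @ $17 + 160 @ $20 = $9,471
Ending inventory: 226 @ $20 = $4,520

Ending inventory = $4,520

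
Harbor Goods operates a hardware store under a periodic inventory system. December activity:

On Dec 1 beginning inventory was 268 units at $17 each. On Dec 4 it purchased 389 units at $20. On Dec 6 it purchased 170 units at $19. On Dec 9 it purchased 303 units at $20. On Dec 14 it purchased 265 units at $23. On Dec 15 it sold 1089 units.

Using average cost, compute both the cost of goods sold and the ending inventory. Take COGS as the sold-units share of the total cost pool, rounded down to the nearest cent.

Dec 15, sell 1089: 1089/1395 × $27,721.00 → $21,640.26
Ending inventory (cost pool remaining) = $6,080.74

COGS = $21,640.26; ending inventory = $6,080.74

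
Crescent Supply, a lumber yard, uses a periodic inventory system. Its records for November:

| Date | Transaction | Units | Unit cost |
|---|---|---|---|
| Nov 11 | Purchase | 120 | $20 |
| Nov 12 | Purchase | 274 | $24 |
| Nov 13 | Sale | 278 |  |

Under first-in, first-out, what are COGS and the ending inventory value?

COGS = $6,192; ending inventory = $2,784

Nov 13, 278 sold [FIFO — oldest first]: 120 @ $20 + 158 @ $24 = $6,192
Ending inventory: 116 @ $24 = $2,784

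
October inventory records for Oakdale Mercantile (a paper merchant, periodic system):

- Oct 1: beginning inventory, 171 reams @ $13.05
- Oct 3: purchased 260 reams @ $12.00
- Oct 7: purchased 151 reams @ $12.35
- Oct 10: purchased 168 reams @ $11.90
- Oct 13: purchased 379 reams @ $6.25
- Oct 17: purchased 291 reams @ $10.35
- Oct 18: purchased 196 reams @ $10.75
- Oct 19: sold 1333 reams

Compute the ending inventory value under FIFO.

Ending inventory = $3,007.45

Oct 19, 1333 sold [FIFO — oldest first]: 171 @ $13.05 + 260 @ $12.00 + 151 @ $12.35 + 168 @ $11.90 + 379 @ $6.25 + 204 @ $10.35 = $13,695.75
Ending inventory: 87 @ $10.35 + 196 @ $10.75 = $3,007.45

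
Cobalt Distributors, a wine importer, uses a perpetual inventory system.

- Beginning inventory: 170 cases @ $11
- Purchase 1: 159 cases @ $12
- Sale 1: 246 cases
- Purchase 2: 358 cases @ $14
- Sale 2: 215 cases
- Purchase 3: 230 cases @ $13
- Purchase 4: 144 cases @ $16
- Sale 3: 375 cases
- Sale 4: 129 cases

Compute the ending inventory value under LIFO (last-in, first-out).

Sale 1 (246) [LIFO — newest first]: 159 @ $12 + 87 @ $11 = $2,865
Sale 2 (215) [LIFO — newest first]: 215 @ $14 = $3,010
Sale 3 (375) [LIFO — newest first]: 144 @ $16 + 230 @ $13 + 1 @ $14 = $5,308
Sale 4 (129) [LIFO — newest first]: 129 @ $14 = $1,806
Total COGS = $2,865 + $3,010 + $5,308 + $1,806 = $12,989
Ending inventory: 83 @ $11 + 13 @ $14 = $1,095
Check: goods available $14,084 = COGS $12,989 + ending $1,095

Ending inventory = $1,095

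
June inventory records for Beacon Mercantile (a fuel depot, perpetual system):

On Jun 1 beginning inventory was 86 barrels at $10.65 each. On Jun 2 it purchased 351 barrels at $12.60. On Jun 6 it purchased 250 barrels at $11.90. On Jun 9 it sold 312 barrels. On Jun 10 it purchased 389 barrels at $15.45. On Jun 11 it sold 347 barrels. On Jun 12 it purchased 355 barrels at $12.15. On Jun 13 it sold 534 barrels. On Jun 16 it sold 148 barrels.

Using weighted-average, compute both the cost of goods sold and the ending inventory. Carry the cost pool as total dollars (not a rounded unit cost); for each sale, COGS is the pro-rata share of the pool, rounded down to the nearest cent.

COGS = $17,462.78; ending inventory = $1,174.02

After Jun 1: 86 on hand, pool $915.90 (≈ $10.6500 each)
After Jun 2: 437 on hand, pool $5,338.50 (≈ $12.2162 each)
After Jun 6: 687 on hand, pool $8,313.50 (≈ $12.1012 each)
Jun 9, sell 312: 312/687 × $8,313.50 → $3,775.56
After Jun 10: 764 on hand, pool $10,547.99 (≈ $13.8063 each)
Jun 11, sell 347: 347/764 × $10,547.99 → $4,790.77
After Jun 12: 772 on hand, pool $10,070.47 (≈ $13.0447 each)
Jun 13, sell 534: 534/772 × $10,070.47 → $6,965.84
Jun 16, sell 148: 148/238 × $3,104.63 → $1,930.61
Total COGS = $3,775.56 + $4,790.77 + $6,965.84 + $1,930.61 = $17,462.78
Ending inventory (cost pool remaining) = $1,174.02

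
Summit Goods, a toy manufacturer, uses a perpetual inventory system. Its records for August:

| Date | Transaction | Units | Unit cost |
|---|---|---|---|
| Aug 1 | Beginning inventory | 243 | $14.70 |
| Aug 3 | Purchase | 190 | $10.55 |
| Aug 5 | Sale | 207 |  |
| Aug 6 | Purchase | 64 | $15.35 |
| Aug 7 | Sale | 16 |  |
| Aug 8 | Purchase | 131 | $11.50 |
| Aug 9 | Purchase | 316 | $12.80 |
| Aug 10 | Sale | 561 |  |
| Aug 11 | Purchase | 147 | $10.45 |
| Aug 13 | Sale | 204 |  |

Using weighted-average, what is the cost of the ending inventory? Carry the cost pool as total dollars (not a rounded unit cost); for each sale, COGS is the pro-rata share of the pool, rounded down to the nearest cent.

After Aug 1: 243 on hand, pool $3,572.10 (≈ $14.7000 each)
After Aug 3: 433 on hand, pool $5,576.60 (≈ $12.8790 each)
Aug 5, sell 207: 207/433 × $5,576.60 → $2,665.94
After Aug 6: 290 on hand, pool $3,893.06 (≈ $13.4243 each)
Aug 7, sell 16: 16/290 × $3,893.06 → $214.78
After Aug 8: 405 on hand, pool $5,184.78 (≈ $12.8019 each)
After Aug 9: 721 on hand, pool $9,229.58 (≈ $12.8011 each)
Aug 10, sell 561: 561/721 × $9,229.58 → $7,181.40
After Aug 11: 307 on hand, pool $3,584.33 (≈ $11.6753 each)
Aug 13, sell 204: 204/307 × $3,584.33 → $2,381.76
Total COGS = $2,665.94 + $214.78 + $7,181.40 + $2,381.76 = $12,443.88
Ending inventory (cost pool remaining) = $1,202.57

Ending inventory = $1,202.57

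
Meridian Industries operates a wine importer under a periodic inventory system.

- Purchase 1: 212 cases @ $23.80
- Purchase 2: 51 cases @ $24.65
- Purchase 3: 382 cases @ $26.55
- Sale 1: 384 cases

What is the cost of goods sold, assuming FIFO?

Sale 1 (384) [FIFO — oldest first]: 212 @ $23.80 + 51 @ $24.65 + 121 @ $26.55 = $9,515.30
Ending inventory: 261 @ $26.55 = $6,929.55
Check: goods available $16,444.85 = COGS $9,515.30 + ending $6,929.55

COGS = $9,515.30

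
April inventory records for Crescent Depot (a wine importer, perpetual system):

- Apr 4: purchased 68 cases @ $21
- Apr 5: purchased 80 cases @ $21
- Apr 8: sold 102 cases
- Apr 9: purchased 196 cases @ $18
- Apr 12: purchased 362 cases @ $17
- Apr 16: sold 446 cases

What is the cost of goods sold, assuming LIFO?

COGS = $9,808

Apr 8, 102 sold [LIFO — newest first]: 80 @ $21 + 22 @ $21 = $2,142
Apr 16, 446 sold [LIFO — newest first]: 362 @ $17 + 84 @ $18 = $7,666
Total COGS = $2,142 + $7,666 = $9,808
Ending inventory: 46 @ $21 + 112 @ $18 = $2,982
Check: goods available $12,790 = COGS $9,808 + ending $2,982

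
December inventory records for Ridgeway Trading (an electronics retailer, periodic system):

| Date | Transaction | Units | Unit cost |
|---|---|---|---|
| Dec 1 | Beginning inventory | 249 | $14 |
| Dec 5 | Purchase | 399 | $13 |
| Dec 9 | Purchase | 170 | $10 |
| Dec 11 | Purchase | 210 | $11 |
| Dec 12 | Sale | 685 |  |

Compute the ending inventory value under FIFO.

Ending inventory = $3,640

Dec 12, 685 sold [FIFO — oldest first]: 249 @ $14 + 399 @ $13 + 37 @ $10 = $9,043
Ending inventory: 133 @ $10 + 210 @ $11 = $3,640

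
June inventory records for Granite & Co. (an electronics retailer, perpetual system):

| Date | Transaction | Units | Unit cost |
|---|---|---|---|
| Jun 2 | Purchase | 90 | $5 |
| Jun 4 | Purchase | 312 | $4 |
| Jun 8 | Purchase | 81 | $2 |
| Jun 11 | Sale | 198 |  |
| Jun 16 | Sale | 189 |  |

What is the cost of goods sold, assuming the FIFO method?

Jun 11, 198 sold [FIFO — oldest first]: 90 @ $5 + 108 @ $4 = $882
Jun 16, 189 sold [FIFO — oldest first]: 189 @ $4 = $756
Total COGS = $882 + $756 = $1,638
Ending inventory: 15 @ $4 + 81 @ $2 = $222

COGS = $1,638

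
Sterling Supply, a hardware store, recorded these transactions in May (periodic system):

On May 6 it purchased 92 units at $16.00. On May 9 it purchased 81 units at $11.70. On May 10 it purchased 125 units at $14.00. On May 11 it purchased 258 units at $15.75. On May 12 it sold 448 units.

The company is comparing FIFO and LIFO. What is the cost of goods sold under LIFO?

FIFO COGS: 92 @ $16.00 + 81 @ $11.70 + 125 @ $14.00 + 150 @ $15.75 = $6,532.20
LIFO COGS: 258 @ $15.75 + 125 @ $14.00 + 65 @ $11.70 = $6,574.00

COGS = $6,574.00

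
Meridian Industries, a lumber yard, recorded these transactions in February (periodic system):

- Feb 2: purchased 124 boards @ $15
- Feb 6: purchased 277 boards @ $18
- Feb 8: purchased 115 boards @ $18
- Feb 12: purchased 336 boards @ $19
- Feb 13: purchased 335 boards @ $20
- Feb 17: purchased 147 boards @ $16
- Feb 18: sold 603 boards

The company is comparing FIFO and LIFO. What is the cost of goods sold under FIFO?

COGS = $10,569

FIFO COGS: 124 @ $15 + 277 @ $18 + 115 @ $18 + 87 @ $19 = $10,569
LIFO COGS: 147 @ $16 + 335 @ $20 + 121 @ $19 = $11,351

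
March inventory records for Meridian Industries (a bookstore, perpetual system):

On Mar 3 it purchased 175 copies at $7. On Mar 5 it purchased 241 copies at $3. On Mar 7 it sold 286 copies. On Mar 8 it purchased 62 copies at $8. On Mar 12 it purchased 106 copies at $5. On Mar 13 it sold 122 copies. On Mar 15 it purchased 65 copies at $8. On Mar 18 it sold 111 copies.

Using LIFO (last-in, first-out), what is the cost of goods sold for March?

Mar 7, 286 sold [LIFO — newest first]: 241 @ $3 + 45 @ $7 = $1,038
Mar 13, 122 sold [LIFO — newest first]: 106 @ $5 + 16 @ $8 = $658
Mar 18, 111 sold [LIFO — newest first]: 65 @ $8 + 46 @ $8 = $888
Total COGS = $1,038 + $658 + $888 = $2,584
Ending inventory: 130 @ $7 = $910

COGS = $2,584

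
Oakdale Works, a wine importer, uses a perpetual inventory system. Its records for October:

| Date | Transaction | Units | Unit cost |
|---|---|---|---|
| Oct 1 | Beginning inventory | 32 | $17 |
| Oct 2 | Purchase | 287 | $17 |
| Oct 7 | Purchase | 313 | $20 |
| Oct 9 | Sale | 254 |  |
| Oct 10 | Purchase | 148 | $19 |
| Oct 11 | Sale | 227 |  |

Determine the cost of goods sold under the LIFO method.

COGS = $9,412

Oct 9, 254 sold [LIFO — newest first]: 254 @ $20 = $5,080
Oct 11, 227 sold [LIFO — newest first]: 148 @ $19 + 59 @ $20 + 20 @ $17 = $4,332
Total COGS = $5,080 + $4,332 = $9,412
Ending inventory: 32 @ $17 + 267 @ $17 = $5,083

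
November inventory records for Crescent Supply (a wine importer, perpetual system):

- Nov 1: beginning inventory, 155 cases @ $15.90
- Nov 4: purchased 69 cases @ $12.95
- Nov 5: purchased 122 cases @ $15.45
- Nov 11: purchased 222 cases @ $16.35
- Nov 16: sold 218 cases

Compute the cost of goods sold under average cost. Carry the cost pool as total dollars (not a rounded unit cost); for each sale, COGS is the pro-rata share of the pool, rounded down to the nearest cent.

After Nov 1: 155 on hand, pool $2,464.50 (≈ $15.9000 each)
After Nov 4: 224 on hand, pool $3,358.05 (≈ $14.9913 each)
After Nov 5: 346 on hand, pool $5,242.95 (≈ $15.1530 each)
After Nov 11: 568 on hand, pool $8,872.65 (≈ $15.6209 each)
Nov 16, sell 218: 218/568 × $8,872.65 → $3,405.34
Ending inventory (cost pool remaining) = $5,467.31
Check: goods available $8,872.65 = COGS $3,405.34 + ending $5,467.31

COGS = $3,405.34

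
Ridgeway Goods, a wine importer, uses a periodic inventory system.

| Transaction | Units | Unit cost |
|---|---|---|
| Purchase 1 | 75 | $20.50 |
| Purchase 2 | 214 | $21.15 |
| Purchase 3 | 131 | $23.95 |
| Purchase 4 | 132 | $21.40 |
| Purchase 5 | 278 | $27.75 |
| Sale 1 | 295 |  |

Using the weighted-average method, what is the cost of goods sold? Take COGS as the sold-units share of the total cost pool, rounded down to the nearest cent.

Sale 1, sell 295: 295/830 × $19,740.35 → $7,016.14
Ending inventory (cost pool remaining) = $12,724.21
Check: goods available $19,740.35 = COGS $7,016.14 + ending $12,724.21

COGS = $7,016.14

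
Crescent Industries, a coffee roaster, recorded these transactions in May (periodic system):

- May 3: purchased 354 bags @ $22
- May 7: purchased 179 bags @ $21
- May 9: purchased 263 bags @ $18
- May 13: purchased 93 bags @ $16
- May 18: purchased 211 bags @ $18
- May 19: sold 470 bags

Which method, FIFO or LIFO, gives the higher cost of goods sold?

FIFO COGS: 354 @ $22 + 116 @ $21 = $10,224
LIFO COGS: 211 @ $18 + 93 @ $16 + 166 @ $18 = $8,274

FIFO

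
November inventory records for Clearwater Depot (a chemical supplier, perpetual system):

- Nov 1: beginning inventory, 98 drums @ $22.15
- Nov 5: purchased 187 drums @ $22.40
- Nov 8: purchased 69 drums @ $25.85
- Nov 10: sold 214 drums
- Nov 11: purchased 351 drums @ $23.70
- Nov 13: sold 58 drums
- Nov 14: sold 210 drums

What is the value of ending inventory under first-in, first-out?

Nov 10, 214 sold [FIFO — oldest first]: 98 @ $22.15 + 116 @ $22.40 = $4,769.10
Nov 13, 58 sold [FIFO — oldest first]: 58 @ $22.40 = $1,299.20
Nov 14, 210 sold [FIFO — oldest first]: 13 @ $22.40 + 69 @ $25.85 + 128 @ $23.70 = $5,108.45
Total COGS = $4,769.10 + $1,299.20 + $5,108.45 = $11,176.75
Ending inventory: 223 @ $23.70 = $5,285.10

Ending inventory = $5,285.10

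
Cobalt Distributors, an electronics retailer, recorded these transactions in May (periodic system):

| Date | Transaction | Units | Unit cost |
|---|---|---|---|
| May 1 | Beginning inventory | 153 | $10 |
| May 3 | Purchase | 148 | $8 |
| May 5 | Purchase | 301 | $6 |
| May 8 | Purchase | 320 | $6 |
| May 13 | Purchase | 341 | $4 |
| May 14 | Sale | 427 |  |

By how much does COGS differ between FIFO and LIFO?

FIFO COGS: 153 @ $10 + 148 @ $8 + 126 @ $6 = $3,470
LIFO COGS: 341 @ $4 + 86 @ $6 = $1,880
Difference = |$3,470 − $1,880| = $1,590

$1,590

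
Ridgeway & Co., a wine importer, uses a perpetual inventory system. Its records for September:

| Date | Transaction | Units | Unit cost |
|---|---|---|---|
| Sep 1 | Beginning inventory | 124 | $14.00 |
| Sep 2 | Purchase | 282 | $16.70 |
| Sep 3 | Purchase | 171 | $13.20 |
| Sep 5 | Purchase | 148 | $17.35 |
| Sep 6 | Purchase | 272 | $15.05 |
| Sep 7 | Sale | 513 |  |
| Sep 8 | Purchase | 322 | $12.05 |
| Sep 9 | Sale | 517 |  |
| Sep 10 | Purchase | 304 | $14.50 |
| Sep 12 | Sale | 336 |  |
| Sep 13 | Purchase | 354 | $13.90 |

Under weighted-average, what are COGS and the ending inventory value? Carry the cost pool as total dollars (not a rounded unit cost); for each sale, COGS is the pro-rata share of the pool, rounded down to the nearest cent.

After Sep 1: 124 on hand, pool $1,736.00 (≈ $14.0000 each)
After Sep 2: 406 on hand, pool $6,445.40 (≈ $15.8754 each)
After Sep 3: 577 on hand, pool $8,702.60 (≈ $15.0825 each)
After Sep 5: 725 on hand, pool $11,270.40 (≈ $15.5454 each)
After Sep 6: 997 on hand, pool $15,364.00 (≈ $15.4102 each)
Sep 7, sell 513: 513/997 × $15,364.00 → $7,905.44
After Sep 8: 806 on hand, pool $11,338.66 (≈ $14.0678 each)
Sep 9, sell 517: 517/806 × $11,338.66 → $7,273.06
After Sep 10: 593 on hand, pool $8,473.60 (≈ $14.2894 each)
Sep 12, sell 336: 336/593 × $8,473.60 → $4,801.23
After Sep 13: 611 on hand, pool $8,592.97 (≈ $14.0638 each)
Total COGS = $7,905.44 + $7,273.06 + $4,801.23 = $19,979.73
Ending inventory (cost pool remaining) = $8,592.97

COGS = $19,979.73; ending inventory = $8,592.97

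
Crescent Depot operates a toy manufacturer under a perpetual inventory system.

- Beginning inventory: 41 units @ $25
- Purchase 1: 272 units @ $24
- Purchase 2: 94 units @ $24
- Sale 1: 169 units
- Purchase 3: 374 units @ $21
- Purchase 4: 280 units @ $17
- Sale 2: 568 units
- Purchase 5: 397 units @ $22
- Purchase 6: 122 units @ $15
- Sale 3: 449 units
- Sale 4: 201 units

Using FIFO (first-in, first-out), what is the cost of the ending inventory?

Sale 1 (169) [FIFO — oldest first]: 41 @ $25 + 128 @ $24 = $4,097
Sale 2 (568) [FIFO — oldest first]: 144 @ $24 + 94 @ $24 + 330 @ $21 = $12,642
Sale 3 (449) [FIFO — oldest first]: 44 @ $21 + 280 @ $17 + 125 @ $22 = $8,434
Sale 4 (201) [FIFO — oldest first]: 201 @ $22 = $4,422
Total COGS = $4,097 + $12,642 + $8,434 + $4,422 = $29,595
Ending inventory: 71 @ $22 + 122 @ $15 = $3,392
Check: goods available $32,987 = COGS $29,595 + ending $3,392

Ending inventory = $3,392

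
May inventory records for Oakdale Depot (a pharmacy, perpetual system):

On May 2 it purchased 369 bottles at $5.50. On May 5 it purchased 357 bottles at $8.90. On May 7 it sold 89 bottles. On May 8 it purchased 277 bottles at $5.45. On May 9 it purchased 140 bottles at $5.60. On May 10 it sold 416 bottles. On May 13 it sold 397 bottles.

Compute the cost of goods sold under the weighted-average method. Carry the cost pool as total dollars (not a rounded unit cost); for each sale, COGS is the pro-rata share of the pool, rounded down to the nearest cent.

After May 2: 369 on hand, pool $2,029.50 (≈ $5.5000 each)
After May 5: 726 on hand, pool $5,206.80 (≈ $7.1719 each)
May 7, sell 89: 89/726 × $5,206.80 → $638.29
After May 8: 914 on hand, pool $6,078.16 (≈ $6.6501 each)
After May 9: 1054 on hand, pool $6,862.16 (≈ $6.5106 each)
May 10, sell 416: 416/1054 × $6,862.16 → $2,708.40
May 13, sell 397: 397/638 × $4,153.76 → $2,584.70
Total COGS = $638.29 + $2,708.40 + $2,584.70 = $5,931.39
Ending inventory (cost pool remaining) = $1,569.06

COGS = $5,931.39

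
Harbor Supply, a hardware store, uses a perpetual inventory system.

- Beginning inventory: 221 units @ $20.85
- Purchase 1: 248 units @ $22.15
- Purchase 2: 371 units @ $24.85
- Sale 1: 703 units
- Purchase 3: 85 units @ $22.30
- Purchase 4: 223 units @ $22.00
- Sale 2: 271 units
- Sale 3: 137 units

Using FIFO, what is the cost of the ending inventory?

Ending inventory = $814.00

Sale 1 (703) [FIFO — oldest first]: 221 @ $20.85 + 248 @ $22.15 + 234 @ $24.85 = $15,915.95
Sale 2 (271) [FIFO — oldest first]: 137 @ $24.85 + 85 @ $22.30 + 49 @ $22.00 = $6,377.95
Sale 3 (137) [FIFO — oldest first]: 137 @ $22.00 = $3,014.00
Total COGS = $15,915.95 + $6,377.95 + $3,014.00 = $25,307.90
Ending inventory: 37 @ $22.00 = $814.00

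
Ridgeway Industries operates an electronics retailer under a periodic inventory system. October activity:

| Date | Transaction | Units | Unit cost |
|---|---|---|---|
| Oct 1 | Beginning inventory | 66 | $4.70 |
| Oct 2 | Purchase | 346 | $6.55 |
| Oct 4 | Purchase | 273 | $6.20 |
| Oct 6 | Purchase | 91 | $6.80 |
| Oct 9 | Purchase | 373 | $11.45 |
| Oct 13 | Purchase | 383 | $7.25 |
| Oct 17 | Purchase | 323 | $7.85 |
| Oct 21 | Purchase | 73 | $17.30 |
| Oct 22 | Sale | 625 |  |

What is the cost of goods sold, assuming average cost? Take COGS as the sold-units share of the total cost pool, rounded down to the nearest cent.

COGS = $5,100.47

Oct 22, sell 625: 625/1928 × $15,733.95 → $5,100.47
Ending inventory (cost pool remaining) = $10,633.48
Check: goods available $15,733.95 = COGS $5,100.47 + ending $10,633.48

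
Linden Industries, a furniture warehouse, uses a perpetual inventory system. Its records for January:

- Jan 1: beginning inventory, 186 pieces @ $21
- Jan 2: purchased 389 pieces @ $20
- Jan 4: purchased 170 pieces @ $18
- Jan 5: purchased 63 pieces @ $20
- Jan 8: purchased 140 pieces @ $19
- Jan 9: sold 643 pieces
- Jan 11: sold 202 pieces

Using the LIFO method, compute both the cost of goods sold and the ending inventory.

Jan 9, 643 sold [LIFO — newest first]: 140 @ $19 + 63 @ $20 + 170 @ $18 + 270 @ $20 = $12,380
Jan 11, 202 sold [LIFO — newest first]: 119 @ $20 + 83 @ $21 = $4,123
Total COGS = $12,380 + $4,123 = $16,503
Ending inventory: 103 @ $21 = $2,163

COGS = $16,503; ending inventory = $2,163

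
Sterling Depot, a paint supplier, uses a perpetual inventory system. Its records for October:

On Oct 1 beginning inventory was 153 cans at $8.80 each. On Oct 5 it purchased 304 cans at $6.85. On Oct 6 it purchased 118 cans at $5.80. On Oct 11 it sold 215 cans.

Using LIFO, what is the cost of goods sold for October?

COGS = $1,348.85

Oct 11, 215 sold [LIFO — newest first]: 118 @ $5.80 + 97 @ $6.85 = $1,348.85
Ending inventory: 153 @ $8.80 + 207 @ $6.85 = $2,764.35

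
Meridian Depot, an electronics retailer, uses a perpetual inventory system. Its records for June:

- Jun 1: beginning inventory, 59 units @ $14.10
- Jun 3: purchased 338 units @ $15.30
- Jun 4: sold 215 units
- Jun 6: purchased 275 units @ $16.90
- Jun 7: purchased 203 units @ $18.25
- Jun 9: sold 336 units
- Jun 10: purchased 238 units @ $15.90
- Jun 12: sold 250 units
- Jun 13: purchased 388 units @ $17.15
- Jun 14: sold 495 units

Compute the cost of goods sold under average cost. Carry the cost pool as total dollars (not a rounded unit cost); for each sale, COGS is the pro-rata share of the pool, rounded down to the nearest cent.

After Jun 1: 59 on hand, pool $831.90 (≈ $14.1000 each)
After Jun 3: 397 on hand, pool $6,003.30 (≈ $15.1217 each)
Jun 4, sell 215: 215/397 × $6,003.30 → $3,251.15
After Jun 6: 457 on hand, pool $7,399.65 (≈ $16.1918 each)
After Jun 7: 660 on hand, pool $11,104.40 (≈ $16.8248 each)
Jun 9, sell 336: 336/660 × $11,104.40 → $5,653.14
After Jun 10: 562 on hand, pool $9,235.46 (≈ $16.4332 each)
Jun 12, sell 250: 250/562 × $9,235.46 → $4,108.30
After Jun 13: 700 on hand, pool $11,781.36 (≈ $16.8305 each)
Jun 14, sell 495: 495/700 × $11,781.36 → $8,331.10
Total COGS = $3,251.15 + $5,653.14 + $4,108.30 + $8,331.10 = $21,343.69
Ending inventory (cost pool remaining) = $3,450.26

COGS = $21,343.69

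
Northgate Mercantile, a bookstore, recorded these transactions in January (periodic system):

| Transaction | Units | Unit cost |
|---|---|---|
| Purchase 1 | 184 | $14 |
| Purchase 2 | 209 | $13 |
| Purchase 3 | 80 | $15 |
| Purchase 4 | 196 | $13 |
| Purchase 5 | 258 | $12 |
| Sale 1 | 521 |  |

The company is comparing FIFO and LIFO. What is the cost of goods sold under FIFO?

COGS = $7,117

FIFO COGS: 184 @ $14 + 209 @ $13 + 80 @ $15 + 48 @ $13 = $7,117
LIFO COGS: 258 @ $12 + 196 @ $13 + 67 @ $15 = $6,649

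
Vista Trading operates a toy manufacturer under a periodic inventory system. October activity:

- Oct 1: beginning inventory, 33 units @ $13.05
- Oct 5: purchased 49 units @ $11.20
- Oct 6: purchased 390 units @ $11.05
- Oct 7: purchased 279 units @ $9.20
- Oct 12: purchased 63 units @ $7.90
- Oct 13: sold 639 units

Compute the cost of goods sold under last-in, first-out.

COGS = $6,346.35

Oct 13, 639 sold [LIFO — newest first]: 63 @ $7.90 + 279 @ $9.20 + 297 @ $11.05 = $6,346.35
Ending inventory: 33 @ $13.05 + 49 @ $11.20 + 93 @ $11.05 = $2,007.10
Check: goods available $8,353.45 = COGS $6,346.35 + ending $2,007.10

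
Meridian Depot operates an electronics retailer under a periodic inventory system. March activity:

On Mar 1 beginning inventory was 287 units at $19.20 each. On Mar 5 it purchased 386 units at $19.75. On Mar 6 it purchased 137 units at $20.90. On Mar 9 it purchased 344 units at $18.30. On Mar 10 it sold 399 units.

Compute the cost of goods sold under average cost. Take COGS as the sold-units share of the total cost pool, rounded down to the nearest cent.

COGS = $7,707.68

Mar 10, sell 399: 399/1154 × $22,292.40 → $7,707.68
Ending inventory (cost pool remaining) = $14,584.72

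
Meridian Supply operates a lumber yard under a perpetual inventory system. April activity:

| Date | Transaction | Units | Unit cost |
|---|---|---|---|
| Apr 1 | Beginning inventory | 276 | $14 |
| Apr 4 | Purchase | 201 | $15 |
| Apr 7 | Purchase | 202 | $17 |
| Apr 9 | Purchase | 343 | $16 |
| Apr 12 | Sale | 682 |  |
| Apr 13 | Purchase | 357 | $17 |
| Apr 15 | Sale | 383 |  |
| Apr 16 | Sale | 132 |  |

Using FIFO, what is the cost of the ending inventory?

Apr 12, 682 sold [FIFO — oldest first]: 276 @ $14 + 201 @ $15 + 202 @ $17 + 3 @ $16 = $10,361
Apr 15, 383 sold [FIFO — oldest first]: 340 @ $16 + 43 @ $17 = $6,171
Apr 16, 132 sold [FIFO — oldest first]: 132 @ $17 = $2,244
Total COGS = $10,361 + $6,171 + $2,244 = $18,776
Ending inventory: 182 @ $17 = $3,094

Ending inventory = $3,094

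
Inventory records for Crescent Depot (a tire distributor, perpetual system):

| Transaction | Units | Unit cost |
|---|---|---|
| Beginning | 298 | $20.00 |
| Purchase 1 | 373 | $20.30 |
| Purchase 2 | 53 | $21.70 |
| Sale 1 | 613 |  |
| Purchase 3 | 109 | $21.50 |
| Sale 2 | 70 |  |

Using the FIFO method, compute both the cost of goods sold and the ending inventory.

COGS = $13,792.30; ending inventory = $3,233.20

Sale 1 (613) [FIFO — oldest first]: 298 @ $20.00 + 315 @ $20.30 = $12,354.50
Sale 2 (70) [FIFO — oldest first]: 58 @ $20.30 + 12 @ $21.70 = $1,437.80
Total COGS = $12,354.50 + $1,437.80 = $13,792.30
Ending inventory: 41 @ $21.70 + 109 @ $21.50 = $3,233.20
Check: goods available $17,025.50 = COGS $13,792.30 + ending $3,233.20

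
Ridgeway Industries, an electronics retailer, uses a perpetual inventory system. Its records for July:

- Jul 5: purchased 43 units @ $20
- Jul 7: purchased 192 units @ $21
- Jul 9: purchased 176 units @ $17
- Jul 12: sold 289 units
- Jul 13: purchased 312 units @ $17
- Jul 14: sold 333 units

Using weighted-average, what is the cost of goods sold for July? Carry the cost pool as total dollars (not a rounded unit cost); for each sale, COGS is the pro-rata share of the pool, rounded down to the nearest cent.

COGS = $11,409.03

After Jul 5: 43 on hand, pool $860.00 (≈ $20.0000 each)
After Jul 7: 235 on hand, pool $4,892.00 (≈ $20.8170 each)
After Jul 9: 411 on hand, pool $7,884.00 (≈ $19.1825 each)
Jul 12, sell 289: 289/411 × $7,884.00 → $5,543.73
After Jul 13: 434 on hand, pool $7,644.27 (≈ $17.6135 each)
Jul 14, sell 333: 333/434 × $7,644.27 → $5,865.30
Total COGS = $5,543.73 + $5,865.30 = $11,409.03
Ending inventory (cost pool remaining) = $1,778.97
Check: goods available $13,188.00 = COGS $11,409.03 + ending $1,778.97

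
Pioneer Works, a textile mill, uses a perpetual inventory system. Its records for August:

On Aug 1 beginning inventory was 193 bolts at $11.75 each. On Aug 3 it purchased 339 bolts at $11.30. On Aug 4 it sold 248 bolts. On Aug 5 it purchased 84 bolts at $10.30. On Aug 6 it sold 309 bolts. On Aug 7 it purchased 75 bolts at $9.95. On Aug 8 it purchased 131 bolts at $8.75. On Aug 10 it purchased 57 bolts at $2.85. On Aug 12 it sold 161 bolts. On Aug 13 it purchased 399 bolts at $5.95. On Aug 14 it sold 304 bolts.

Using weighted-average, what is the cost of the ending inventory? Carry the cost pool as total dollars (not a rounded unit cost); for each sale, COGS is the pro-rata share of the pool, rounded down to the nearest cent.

Ending inventory = $1,706.00

After Aug 1: 193 on hand, pool $2,267.75 (≈ $11.7500 each)
After Aug 3: 532 on hand, pool $6,098.45 (≈ $11.4633 each)
Aug 4, sell 248: 248/532 × $6,098.45 → $2,842.88
After Aug 5: 368 on hand, pool $4,120.77 (≈ $11.1977 each)
Aug 6, sell 309: 309/368 × $4,120.77 → $3,460.10
After Aug 7: 134 on hand, pool $1,406.92 (≈ $10.4994 each)
After Aug 8: 265 on hand, pool $2,553.17 (≈ $9.6346 each)
After Aug 10: 322 on hand, pool $2,715.62 (≈ $8.4336 each)
Aug 12, sell 161: 161/322 × $2,715.62 → $1,357.81
After Aug 13: 560 on hand, pool $3,731.86 (≈ $6.6640 each)
Aug 14, sell 304: 304/560 × $3,731.86 → $2,025.86
Total COGS = $2,842.88 + $3,460.10 + $1,357.81 + $2,025.86 = $9,686.65
Ending inventory (cost pool remaining) = $1,706.00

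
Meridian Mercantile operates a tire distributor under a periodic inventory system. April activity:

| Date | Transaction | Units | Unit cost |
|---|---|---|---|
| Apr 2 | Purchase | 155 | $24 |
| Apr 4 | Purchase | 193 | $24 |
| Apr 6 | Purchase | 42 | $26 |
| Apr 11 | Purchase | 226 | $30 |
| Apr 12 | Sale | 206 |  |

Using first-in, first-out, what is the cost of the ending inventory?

Ending inventory = $11,280

Apr 12, 206 sold [FIFO — oldest first]: 155 @ $24 + 51 @ $24 = $4,944
Ending inventory: 142 @ $24 + 42 @ $26 + 226 @ $30 = $11,280
Check: goods available $16,224 = COGS $4,944 + ending $11,280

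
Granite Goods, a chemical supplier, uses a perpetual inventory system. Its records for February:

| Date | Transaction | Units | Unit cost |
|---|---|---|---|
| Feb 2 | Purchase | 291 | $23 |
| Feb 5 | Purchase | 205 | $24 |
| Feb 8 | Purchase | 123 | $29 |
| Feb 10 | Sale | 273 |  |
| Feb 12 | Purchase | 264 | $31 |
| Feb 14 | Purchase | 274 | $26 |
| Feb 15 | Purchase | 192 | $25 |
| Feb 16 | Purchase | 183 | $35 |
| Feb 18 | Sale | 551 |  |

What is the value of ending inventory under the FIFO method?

Feb 10, 273 sold [FIFO — oldest first]: 273 @ $23 = $6,279
Feb 18, 551 sold [FIFO — oldest first]: 18 @ $23 + 205 @ $24 + 123 @ $29 + 205 @ $31 = $15,256
Total COGS = $6,279 + $15,256 = $21,535
Ending inventory: 59 @ $31 + 274 @ $26 + 192 @ $25 + 183 @ $35 = $20,158

Ending inventory = $20,158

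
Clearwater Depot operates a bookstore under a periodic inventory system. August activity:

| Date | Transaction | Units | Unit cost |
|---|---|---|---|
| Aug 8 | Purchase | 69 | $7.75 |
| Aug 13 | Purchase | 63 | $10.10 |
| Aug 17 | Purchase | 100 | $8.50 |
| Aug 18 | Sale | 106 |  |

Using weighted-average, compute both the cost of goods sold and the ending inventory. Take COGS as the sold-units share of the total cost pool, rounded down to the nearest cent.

COGS = $923.41; ending inventory = $1,097.64

Aug 18, sell 106: 106/232 × $2,021.05 → $923.41
Ending inventory (cost pool remaining) = $1,097.64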